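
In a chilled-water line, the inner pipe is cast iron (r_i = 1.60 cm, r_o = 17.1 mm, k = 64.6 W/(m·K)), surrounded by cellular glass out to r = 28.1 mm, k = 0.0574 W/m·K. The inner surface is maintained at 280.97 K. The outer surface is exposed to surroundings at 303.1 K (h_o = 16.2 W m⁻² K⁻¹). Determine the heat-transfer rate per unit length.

Series thermal resistances, inner to outer:
  R'_cast iron = ln(0.0171/0.0160)/(2πk) = 0.06649/(2π·64.6) = 1.638×10^-4 m·K/W
  R'_cellular glass = ln(0.0281/0.0171)/(2πk) = 0.4967/(2π·0.0574) = 1.377 m·K/W
  R'_conv,out = 1/(2πr h) = 1/(2π·0.0281·16.2) = 0.3496 m·K/W
ΣR = 1.638×10^-4 + 1.377 + 0.3496 = 1.727 m·K/W
Q' = ΔT/ΣR = (280.97 K − 303.1 K)/1.727 = -12.8 W/m
(Negative Q' ⇒ heat flows inward; heat gain = 12.8 W/m.)

Q' = 12.8 W/m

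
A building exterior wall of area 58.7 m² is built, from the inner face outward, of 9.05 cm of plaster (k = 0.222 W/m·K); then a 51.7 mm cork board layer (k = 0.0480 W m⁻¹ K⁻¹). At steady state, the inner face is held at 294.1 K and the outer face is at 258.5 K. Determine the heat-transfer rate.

Q = 1410 W

Series thermal resistances, inner to outer:
  R_plaster = L/(kA) = 0.0905/(0.222·58.7) = 0.006945 K/W
  R_cork board = L/(kA) = 0.0517/(0.0480·58.7) = 0.01835 K/W
ΣR = 0.006945 + 0.01835 = 0.02530 K/W
Q = ΔT/ΣR = (294.1 K − 258.5 K)/0.02530 = 1410 W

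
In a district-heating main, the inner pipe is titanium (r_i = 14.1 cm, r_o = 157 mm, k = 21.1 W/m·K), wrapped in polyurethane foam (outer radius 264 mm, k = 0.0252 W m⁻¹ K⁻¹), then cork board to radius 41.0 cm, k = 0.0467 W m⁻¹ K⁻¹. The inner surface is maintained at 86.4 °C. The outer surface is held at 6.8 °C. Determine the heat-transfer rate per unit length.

Resistance network (inner→outer):
  R'_titanium = ln(0.157/0.141)/(2πk) = 0.1075/(2π·21.1) = 8.108×10^-4 m·K/W
  R'_polyurethane foam = ln(0.264/0.157)/(2πk) = 0.5197/(2π·0.0252) = 3.282 m·K/W
  R'_cork board = ln(0.410/0.264)/(2πk) = 0.4402/(2π·0.0467) = 1.500 m·K/W
ΣR = 8.108×10^-4 + 3.282 + 1.500 = 4.783 m·K/W
Q' = ΔT/ΣR = (86.4 °C − 6.8 °C)/4.783 = 16.6 W/m

Q' = 16.6 W/m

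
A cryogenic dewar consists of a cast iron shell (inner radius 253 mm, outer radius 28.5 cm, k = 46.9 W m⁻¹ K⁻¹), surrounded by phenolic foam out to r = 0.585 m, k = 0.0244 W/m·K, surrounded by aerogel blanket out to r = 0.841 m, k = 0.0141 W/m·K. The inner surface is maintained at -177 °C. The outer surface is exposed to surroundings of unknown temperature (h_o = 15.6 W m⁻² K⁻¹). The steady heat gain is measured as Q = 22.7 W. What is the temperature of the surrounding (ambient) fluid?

T_out = 23.1 °C

Series resistances:
  R_cast iron = (1/0.253 − 1/0.285)/(4πk) = 0.4438/(4π·46.9) = 7.530×10^-4 K/W
  R_phenolic foam = (1/0.285 − 1/0.585)/(4πk) = 1.799/(4π·0.0244) = 5.868 K/W
  R_aerogel blanket = (1/0.585 − 1/0.841)/(4πk) = 0.5203/(4π·0.0141) = 2.937 K/W
  R_conv,out = 1/(4πr²h) = 1/(4π·0.841²·15.6) = 0.007212 K/W
ΣR = 8.813 K/W
ΔT = Q·ΣR = 22.7 × 8.813 = 200.1 K
Heat flows inward, so T_out = T_in + ΔT = -177 + 200.1 = 23.1 °C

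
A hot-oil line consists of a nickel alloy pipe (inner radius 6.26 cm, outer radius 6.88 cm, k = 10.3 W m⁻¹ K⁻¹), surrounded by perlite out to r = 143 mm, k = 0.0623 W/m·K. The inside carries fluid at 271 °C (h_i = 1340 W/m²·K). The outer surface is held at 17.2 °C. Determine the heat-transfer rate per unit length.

Q' = 136 W/m

Treat each layer as a resistance in series:
  R'_conv,in = 1/(2πr h) = 1/(2π·0.0626·1340) = 0.001897 m·K/W
  R'_nickel alloy = ln(0.0688/0.0626)/(2πk) = 0.09444/(2π·10.3) = 0.001459 m·K/W
  R'_perlite = ln(0.143/0.0688)/(2πk) = 0.7316/(2π·0.0623) = 1.869 m·K/W
ΣR = 0.001897 + 0.001459 + 1.869 = 1.872 m·K/W
Q' = ΔT/ΣR = (271 °C − 17.2 °C)/1.872 = 136 W/m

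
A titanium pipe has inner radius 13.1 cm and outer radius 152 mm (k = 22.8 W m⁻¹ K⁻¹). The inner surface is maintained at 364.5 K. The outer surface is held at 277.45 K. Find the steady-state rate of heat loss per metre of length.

Q' = 2πk·ΔT/ln(r₂/r₁) = 2π × 22.8 × 87.05 / ln(0.152/0.131) = 83900 W/m

Q' = 83.9 kW/m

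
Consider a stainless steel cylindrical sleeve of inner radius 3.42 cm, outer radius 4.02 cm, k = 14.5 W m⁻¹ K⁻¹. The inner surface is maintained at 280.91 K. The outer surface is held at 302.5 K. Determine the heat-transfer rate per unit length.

Q' = 2πk·ΔT/ln(r₂/r₁) = 2π × 14.5 × 21.59 / ln(0.0402/0.0342) = 12200 W/m

Q' = 12.2 kW/m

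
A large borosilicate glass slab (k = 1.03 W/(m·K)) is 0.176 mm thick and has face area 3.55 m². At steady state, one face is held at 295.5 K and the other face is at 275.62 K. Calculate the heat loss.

Q = kA·ΔT/L = 1.03 × 3.55 × |295.5 K − 275.62 K| / 1.76×10^-4 = 4.13×10^5 W

Q = 4.13×10^5 W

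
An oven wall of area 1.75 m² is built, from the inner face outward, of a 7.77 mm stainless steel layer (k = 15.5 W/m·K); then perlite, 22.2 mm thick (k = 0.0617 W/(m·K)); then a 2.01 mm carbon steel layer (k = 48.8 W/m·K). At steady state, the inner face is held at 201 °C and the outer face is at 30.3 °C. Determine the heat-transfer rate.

Q = 829 W

Resistance network (inner→outer):
  R_stainless steel = L/(kA) = 0.00777/(15.5·1.75) = 2.865×10^-4 K/W
  R_perlite = L/(kA) = 0.0222/(0.0617·1.75) = 0.2056 K/W
  R_carbon steel = L/(kA) = 0.00201/(48.8·1.75) = 2.354×10^-5 K/W
ΣR = 2.865×10^-4 + 0.2056 + 2.354×10^-5 = 0.2059 K/W
Q = ΔT/ΣR = (201 °C − 30.3 °C)/0.2059 = 829 W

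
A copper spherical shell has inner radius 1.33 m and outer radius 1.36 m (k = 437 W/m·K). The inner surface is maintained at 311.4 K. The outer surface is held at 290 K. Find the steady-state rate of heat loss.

Q = 7090 kW

Q = 4πk·ΔT/(1/r₁ − 1/r₂) = 4π × 437 × 21.4 / (1/1.33 − 1/1.36) = 7.09×10^6 W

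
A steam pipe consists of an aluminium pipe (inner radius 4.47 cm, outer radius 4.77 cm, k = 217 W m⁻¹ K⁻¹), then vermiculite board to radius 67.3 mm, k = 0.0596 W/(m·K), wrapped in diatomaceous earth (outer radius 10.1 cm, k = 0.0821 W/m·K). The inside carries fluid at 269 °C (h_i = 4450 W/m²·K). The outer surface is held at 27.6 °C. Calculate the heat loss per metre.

Q' = 141 W/m

Series thermal resistances, inner to outer:
  R'_conv,in = 1/(2πr h) = 1/(2π·0.0447·4450) = 8.001×10^-4 m·K/W
  R'_aluminium = ln(0.0477/0.0447)/(2πk) = 0.06496/(2π·217) = 4.764×10^-5 m·K/W
  R'_vermiculite board = ln(0.0673/0.0477)/(2πk) = 0.3442/(2π·0.0596) = 0.9192 m·K/W
  R'_diatomaceous earth = ln(0.101/0.0673)/(2πk) = 0.4060/(2π·0.0821) = 0.7870 m·K/W
ΣR = 8.001×10^-4 + 4.764×10^-5 + 0.9192 + 0.7870 = 1.707 m·K/W
Q' = ΔT/ΣR = (269 °C − 27.6 °C)/1.707 = 141 W/m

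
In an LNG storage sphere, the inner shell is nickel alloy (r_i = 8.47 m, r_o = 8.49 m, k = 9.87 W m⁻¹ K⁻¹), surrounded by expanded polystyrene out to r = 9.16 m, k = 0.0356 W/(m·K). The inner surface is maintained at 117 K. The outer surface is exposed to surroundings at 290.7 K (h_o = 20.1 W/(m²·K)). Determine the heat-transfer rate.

Q = 9.00 kW

Series thermal resistances, inner to outer:
  R_nickel alloy = (1/8.47 − 1/8.49)/(4πk) = 2.781×10^-4/(4π·9.87) = 2.242×10^-6 K/W
  R_expanded polystyrene = (1/8.49 − 1/9.16)/(4πk) = 0.008615/(4π·0.0356) = 0.01926 K/W
  R_conv,out = 1/(4πr²h) = 1/(4π·9.16²·20.1) = 4.718×10^-5 K/W
ΣR = 2.242×10^-6 + 0.01926 + 4.718×10^-5 = 0.01931 K/W
Q = ΔT/ΣR = (117 K − 290.7 K)/0.01931 = -9000 W
(Negative Q ⇒ heat flows inward; heat gain = 9000 W.)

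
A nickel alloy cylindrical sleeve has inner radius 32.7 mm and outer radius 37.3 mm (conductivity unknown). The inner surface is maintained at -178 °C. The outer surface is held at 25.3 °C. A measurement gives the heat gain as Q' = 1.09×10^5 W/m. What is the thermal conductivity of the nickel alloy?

k = 11.2 W/m·K

ΣR = ΔT/Q' = |-178 − 25.3|/1.09×10^5 = 0.001865 m·K/W
ln(r₂/r₁)/(2πk) = 0.001865 ⇒ k = 0.1316/(2π·0.001865) = 11.2 W/m·K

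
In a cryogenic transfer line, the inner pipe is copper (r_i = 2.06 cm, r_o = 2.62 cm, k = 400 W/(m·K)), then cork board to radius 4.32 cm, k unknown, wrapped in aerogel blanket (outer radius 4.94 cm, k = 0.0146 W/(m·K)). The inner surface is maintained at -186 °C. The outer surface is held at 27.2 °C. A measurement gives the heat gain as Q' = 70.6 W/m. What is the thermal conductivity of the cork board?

k = 0.0511 W/m·K

ΣR = ΔT/Q' = |-186 − 27.2|/70.6 = 3.020 m·K/W
Known resistances:
  R'_copper = ln(0.0262/0.0206)/(2πk) = 0.2405/(2π·400) = 9.568×10^-5 m·K/W
  R'_aerogel blanket = ln(0.0494/0.0432)/(2πk) = 0.1341/(2π·0.0146) = 1.462 m·K/W
R_cork board = ΣR − ΣR_known = 3.020 − 1.462 = 1.558 m·K/W
ln(r₂/r₁)/(2πk) = 1.558 ⇒ k = 0.5001/(2π·1.558) = 0.0511 W/m·K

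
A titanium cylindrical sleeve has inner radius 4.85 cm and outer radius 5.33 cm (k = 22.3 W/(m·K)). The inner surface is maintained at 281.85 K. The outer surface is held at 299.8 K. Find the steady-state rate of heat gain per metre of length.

Q' = 2πk·ΔT/ln(r₂/r₁) = 2π × 22.3 × 17.95 / ln(0.0533/0.0485) = 26700 W/m

Q' = 26.7 kW/m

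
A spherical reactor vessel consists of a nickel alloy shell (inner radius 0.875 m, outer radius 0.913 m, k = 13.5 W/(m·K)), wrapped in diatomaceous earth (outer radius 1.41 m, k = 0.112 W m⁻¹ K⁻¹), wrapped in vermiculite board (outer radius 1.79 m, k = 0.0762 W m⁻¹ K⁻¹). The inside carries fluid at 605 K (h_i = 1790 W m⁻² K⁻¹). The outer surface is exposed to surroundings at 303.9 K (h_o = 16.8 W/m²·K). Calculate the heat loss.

Resistance network (inner→outer):
  R_conv,in = 1/(4πr²h) = 1/(4π·0.875²·1790) = 5.807×10^-5 K/W
  R_nickel alloy = (1/0.875 − 1/0.913)/(4πk) = 0.04757/(4π·13.5) = 2.804×10^-4 K/W
  R_diatomaceous earth = (1/0.913 − 1/1.41)/(4πk) = 0.3861/(4π·0.112) = 0.2743 K/W
  R_vermiculite board = (1/1.41 − 1/1.79)/(4πk) = 0.1506/(4π·0.0762) = 0.1572 K/W
  R_conv,out = 1/(4πr²h) = 1/(4π·1.79²·16.8) = 0.001478 K/W
ΣR = 5.807×10^-5 + 2.804×10^-4 + 0.2743 + 0.1572 + 0.001478 = 0.4333 K/W
Q = ΔT/ΣR = (605 K − 303.9 K)/0.4333 = 695 W

Q = 695 W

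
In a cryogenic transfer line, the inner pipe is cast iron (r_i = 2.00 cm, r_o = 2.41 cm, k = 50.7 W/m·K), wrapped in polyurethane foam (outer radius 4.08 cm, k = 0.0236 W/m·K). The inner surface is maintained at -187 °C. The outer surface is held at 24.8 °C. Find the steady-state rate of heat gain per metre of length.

Q' = 59.6 W/m

Treat each layer as a resistance in series:
  R'_cast iron = ln(0.0241/0.0200)/(2πk) = 0.1865/(2π·50.7) = 5.854×10^-4 m·K/W
  R'_polyurethane foam = ln(0.0408/0.0241)/(2πk) = 0.5265/(2π·0.0236) = 3.550 m·K/W
ΣR = 5.854×10^-4 + 3.550 = 3.551 m·K/W
Q' = ΔT/ΣR = (-187 °C − 24.8 °C)/3.551 = -59.6 W/m
(Negative Q' ⇒ heat flows inward; heat gain = 59.6 W/m.)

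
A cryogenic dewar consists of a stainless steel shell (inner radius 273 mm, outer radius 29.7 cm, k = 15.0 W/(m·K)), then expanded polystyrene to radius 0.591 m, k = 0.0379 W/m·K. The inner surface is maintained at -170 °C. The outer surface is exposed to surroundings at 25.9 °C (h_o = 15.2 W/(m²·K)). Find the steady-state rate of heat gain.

Q = 55.4 W

Resistance network (inner→outer):
  R_stainless steel = (1/0.273 − 1/0.297)/(4πk) = 0.2960/(4π·15.0) = 0.001570 K/W
  R_expanded polystyrene = (1/0.297 − 1/0.591)/(4πk) = 1.675/(4π·0.0379) = 3.517 K/W
  R_conv,out = 1/(4πr²h) = 1/(4π·0.591²·15.2) = 0.01499 K/W
ΣR = 0.001570 + 3.517 + 0.01499 = 3.534 K/W
Q = ΔT/ΣR = (-170 °C − 25.9 °C)/3.534 = -55.4 W
(Negative Q ⇒ heat flows inward; heat gain = 55.4 W.)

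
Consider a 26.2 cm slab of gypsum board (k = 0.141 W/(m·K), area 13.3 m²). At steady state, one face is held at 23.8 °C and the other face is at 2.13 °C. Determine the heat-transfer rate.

Q = 155 W

Q = kA·ΔT/L = 0.141 × 13.3 × |23.8 °C − 2.13 °C| / 0.262 = 155 W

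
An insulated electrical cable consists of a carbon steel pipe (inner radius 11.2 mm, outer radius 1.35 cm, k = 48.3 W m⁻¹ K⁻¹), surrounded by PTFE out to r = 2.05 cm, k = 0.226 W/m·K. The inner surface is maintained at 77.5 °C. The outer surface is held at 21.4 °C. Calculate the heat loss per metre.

Q' = 190 W/m

Series thermal resistances, inner to outer:
  R'_carbon steel = ln(0.0135/0.0112)/(2πk) = 0.1868/(2π·48.3) = 6.155×10^-4 m·K/W
  R'_PTFE = ln(0.0205/0.0135)/(2πk) = 0.4177/(2π·0.226) = 0.2942 m·K/W
ΣR = 6.155×10^-4 + 0.2942 = 0.2948 m·K/W
Q' = ΔT/ΣR = (77.5 °C − 21.4 °C)/0.2948 = 190 W/m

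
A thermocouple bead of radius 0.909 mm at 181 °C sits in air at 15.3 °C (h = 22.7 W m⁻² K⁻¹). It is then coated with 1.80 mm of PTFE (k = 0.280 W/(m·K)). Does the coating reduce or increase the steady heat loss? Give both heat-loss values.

increases: 0.0391 → 0.242 W

Critical radius for a sphere: r_cr = 2k/h = 0.0247 m = 2.47 cm.
Outer radius after coating: r₂ = 9.09×10^-4 + 0.00180 = 0.002709 m.
Since r₁ < r_cr and r₂ ≤ r_cr, the coating moves toward the maximum at r_cr — heat loss rises.
Bare: R = 1/(4πr₁²h) = 4243 K/W; Q = 165.7/4243 = 0.0391 W.
Coated: R = R_cond + R_conv = 685.4 K/W; Q = 165.7/685.4 = 0.242 W.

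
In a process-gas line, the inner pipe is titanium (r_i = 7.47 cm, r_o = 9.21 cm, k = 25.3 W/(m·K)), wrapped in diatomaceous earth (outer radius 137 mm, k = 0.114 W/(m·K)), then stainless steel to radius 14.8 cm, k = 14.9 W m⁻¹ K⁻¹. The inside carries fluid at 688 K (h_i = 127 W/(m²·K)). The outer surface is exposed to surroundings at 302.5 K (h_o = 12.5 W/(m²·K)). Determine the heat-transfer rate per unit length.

Q' = 585 W/m

Series thermal resistances, inner to outer:
  R'_conv,in = 1/(2πr h) = 1/(2π·0.0747·127) = 0.01678 m·K/W
  R'_titanium = ln(0.0921/0.0747)/(2πk) = 0.2094/(2π·25.3) = 0.001317 m·K/W
  R'_diatomaceous earth = ln(0.137/0.0921)/(2πk) = 0.3971/(2π·0.114) = 0.5544 m·K/W
  R'_stainless steel = ln(0.148/0.137)/(2πk) = 0.07723/(2π·14.9) = 8.249×10^-4 m·K/W
  R'_conv,out = 1/(2πr h) = 1/(2π·0.148·12.5) = 0.08603 m·K/W
ΣR = 0.01678 + 0.001317 + 0.5544 + 8.249×10^-4 + 0.08603 = 0.6594 m·K/W
Q' = ΔT/ΣR = (688 K − 302.5 K)/0.6594 = 585 W/m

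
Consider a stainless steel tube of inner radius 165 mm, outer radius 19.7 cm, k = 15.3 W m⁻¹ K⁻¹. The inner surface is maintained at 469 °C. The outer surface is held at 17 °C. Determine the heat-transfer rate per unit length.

Q' = 2πk·ΔT/ln(r₂/r₁) = 2π × 15.3 × 452 / ln(0.197/0.165) = 2.45×10^5 W/m

Q' = 245 kW/m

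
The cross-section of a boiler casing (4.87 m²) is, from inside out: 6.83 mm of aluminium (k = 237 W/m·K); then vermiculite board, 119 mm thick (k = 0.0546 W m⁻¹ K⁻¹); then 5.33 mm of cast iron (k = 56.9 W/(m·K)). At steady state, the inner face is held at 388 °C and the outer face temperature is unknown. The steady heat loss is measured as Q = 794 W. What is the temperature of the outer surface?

Sum the resistances:
  R_aluminium = L/(kA) = 0.00683/(237·4.87) = 5.918×10^-6 K/W
  R_vermiculite board = L/(kA) = 0.119/(0.0546·4.87) = 0.4475 K/W
  R_cast iron = L/(kA) = 0.00533/(56.9·4.87) = 1.923×10^-5 K/W
ΣR = 0.4476 K/W
ΔT = Q·ΣR = 794 × 0.4476 = 355.4 K
Heat flows outward, so T_out = T_in − ΔT = 388 − 355.4 = 32.6 °C

T_out = 32.6 °C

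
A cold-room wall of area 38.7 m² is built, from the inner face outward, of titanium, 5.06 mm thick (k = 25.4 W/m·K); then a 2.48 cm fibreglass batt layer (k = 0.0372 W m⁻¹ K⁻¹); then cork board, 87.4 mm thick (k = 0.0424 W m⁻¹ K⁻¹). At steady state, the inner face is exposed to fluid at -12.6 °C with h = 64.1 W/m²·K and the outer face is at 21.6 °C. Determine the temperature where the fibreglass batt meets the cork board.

T = -4.09 °C

Series thermal resistances, inner to outer:
  R_conv,in = 1/(hA) = 1/(64.1·38.7) = 4.031×10^-4 K/W
  R_titanium = L/(kA) = 0.00506/(25.4·38.7) = 5.148×10^-6 K/W
  R_fibreglass batt = L/(kA) = 0.0248/(0.0372·38.7) = 0.01723 K/W
  R_cork board = L/(kA) = 0.0874/(0.0424·38.7) = 0.05326 K/W
ΣR = 4.031×10^-4 + 5.148×10^-6 + 0.01723 + 0.05326 = 0.07090 K/W
Q = ΔT/ΣR = (-12.6 °C − 21.6 °C)/0.07090 = -482.4 W
From the inner boundary to the fibreglass batt/cork board interface, ΣR_partial = 0.01764 K/W.
T_interface = T_in − Q·ΣR_partial = -12.6 °C − (-482.4)(0.01764) = -4.09 °C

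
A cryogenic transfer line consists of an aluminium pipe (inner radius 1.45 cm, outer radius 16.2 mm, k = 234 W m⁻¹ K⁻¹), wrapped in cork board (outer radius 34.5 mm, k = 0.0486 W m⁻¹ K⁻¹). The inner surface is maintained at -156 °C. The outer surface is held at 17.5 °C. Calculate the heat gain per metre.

Q' = 70.1 W/m

Treat each layer as a resistance in series:
  R'_aluminium = ln(0.0162/0.0145)/(2πk) = 0.1109/(2π·234) = 7.540×10^-5 m·K/W
  R'_cork board = ln(0.0345/0.0162)/(2πk) = 0.7559/(2π·0.0486) = 2.476 m·K/W
ΣR = 7.540×10^-5 + 2.476 = 2.476 m·K/W
Q' = ΔT/ΣR = (-156 °C − 17.5 °C)/2.476 = -70.1 W/m
(Negative Q' ⇒ heat flows inward; heat gain = 70.1 W/m.)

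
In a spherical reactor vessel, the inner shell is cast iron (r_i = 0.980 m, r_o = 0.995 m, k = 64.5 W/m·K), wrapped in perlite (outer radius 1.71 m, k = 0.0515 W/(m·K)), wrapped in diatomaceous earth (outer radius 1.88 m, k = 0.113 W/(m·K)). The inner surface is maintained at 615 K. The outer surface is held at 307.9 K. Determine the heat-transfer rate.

Q = 447 W

Treat each layer as a resistance in series:
  R_cast iron = (1/0.980 − 1/0.995)/(4πk) = 0.01538/(4π·64.5) = 1.898×10^-5 K/W
  R_perlite = (1/0.995 − 1/1.71)/(4πk) = 0.4202/(4π·0.0515) = 0.6493 K/W
  R_diatomaceous earth = (1/1.71 − 1/1.88)/(4πk) = 0.05288/(4π·0.113) = 0.03724 K/W
ΣR = 1.898×10^-5 + 0.6493 + 0.03724 = 0.6866 K/W
Q = ΔT/ΣR = (615 K − 307.9 K)/0.6866 = 447 W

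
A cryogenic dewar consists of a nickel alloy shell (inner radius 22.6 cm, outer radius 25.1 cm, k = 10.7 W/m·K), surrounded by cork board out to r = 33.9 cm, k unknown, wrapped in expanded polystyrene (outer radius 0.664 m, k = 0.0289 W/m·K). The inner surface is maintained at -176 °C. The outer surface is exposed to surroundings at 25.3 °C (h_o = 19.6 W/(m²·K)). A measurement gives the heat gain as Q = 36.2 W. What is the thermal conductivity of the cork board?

ΣR = ΔT/Q = |-176 − 25.3|/36.2 = 5.561 K/W
Known resistances:
  R_nickel alloy = (1/0.226 − 1/0.251)/(4πk) = 0.4407/(4π·10.7) = 0.003278 K/W
  R_expanded polystyrene = (1/0.339 − 1/0.664)/(4πk) = 1.444/(4π·0.0289) = 3.976 K/W
  R_conv,out = 1/(4πr²h) = 1/(4π·0.664²·19.6) = 0.009209 K/W
R_cork board = ΣR − ΣR_known = 5.561 − 3.988 = 1.573 K/W
(1/r₁−1/r₂)/(4πk) = 1.573 ⇒ k = 1.034/(4π·1.573) = 0.0523 W/m·K

k = 0.0523 W/m·K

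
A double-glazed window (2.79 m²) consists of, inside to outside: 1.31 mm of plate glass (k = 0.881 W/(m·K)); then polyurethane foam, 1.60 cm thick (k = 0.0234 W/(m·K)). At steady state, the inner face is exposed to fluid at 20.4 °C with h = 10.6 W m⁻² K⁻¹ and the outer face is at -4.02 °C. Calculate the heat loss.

Series thermal resistances, inner to outer:
  R_conv,in = 1/(hA) = 1/(10.6·2.79) = 0.03381 K/W
  R_plate glass = L/(kA) = 0.00131/(0.881·2.79) = 5.330×10^-4 K/W
  R_polyurethane foam = L/(kA) = 0.0160/(0.0234·2.79) = 0.2451 K/W
ΣR = 0.03381 + 5.330×10^-4 + 0.2451 = 0.2794 K/W
Q = ΔT/ΣR = (20.4 °C − -4.02 °C)/0.2794 = 87.4 W

Q = 87.4 W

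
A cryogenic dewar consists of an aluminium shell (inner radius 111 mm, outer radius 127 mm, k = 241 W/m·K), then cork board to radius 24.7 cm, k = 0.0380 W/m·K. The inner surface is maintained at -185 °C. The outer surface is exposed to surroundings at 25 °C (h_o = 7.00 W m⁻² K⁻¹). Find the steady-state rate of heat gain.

Q = 25.6 W

Resistance network (inner→outer):
  R_aluminium = (1/0.111 − 1/0.127)/(4πk) = 1.135/(4π·241) = 3.748×10^-4 K/W
  R_cork board = (1/0.127 − 1/0.247)/(4πk) = 3.825/(4π·0.0380) = 8.011 K/W
  R_conv,out = 1/(4πr²h) = 1/(4π·0.247²·7.00) = 0.1863 K/W
ΣR = 3.748×10^-4 + 8.011 + 0.1863 = 8.198 K/W
Q = ΔT/ΣR = (-185 °C − 25 °C)/8.198 = -25.6 W
(Negative Q ⇒ heat flows inward; heat gain = 25.6 W.)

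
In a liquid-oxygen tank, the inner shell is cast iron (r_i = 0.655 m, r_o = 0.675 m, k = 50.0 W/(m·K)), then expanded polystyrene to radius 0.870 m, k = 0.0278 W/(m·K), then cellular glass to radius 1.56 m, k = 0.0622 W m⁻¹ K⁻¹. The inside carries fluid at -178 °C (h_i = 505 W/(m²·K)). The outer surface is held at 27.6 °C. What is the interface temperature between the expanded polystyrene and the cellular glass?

T = -55.9 °C

Treat each layer as a resistance in series:
  R_conv,in = 1/(4πr²h) = 1/(4π·0.655²·505) = 3.673×10^-4 K/W
  R_cast iron = (1/0.655 − 1/0.675)/(4πk) = 0.04524/(4π·50.0) = 7.200×10^-5 K/W
  R_expanded polystyrene = (1/0.675 − 1/0.870)/(4πk) = 0.3321/(4π·0.0278) = 0.9505 K/W
  R_cellular glass = (1/0.870 − 1/1.56)/(4πk) = 0.5084/(4π·0.0622) = 0.6504 K/W
ΣR = 3.673×10^-4 + 7.200×10^-5 + 0.9505 + 0.6504 = 1.601 K/W
Q = ΔT/ΣR = (-178 °C − 27.6 °C)/1.601 = -128.4 W
From the inner boundary to the expanded polystyrene/cellular glass interface, ΣR_partial = 0.9509 K/W.
T_interface = T_in − Q·ΣR_partial = -178 °C − (-128.4)(0.9509) = -55.9 °C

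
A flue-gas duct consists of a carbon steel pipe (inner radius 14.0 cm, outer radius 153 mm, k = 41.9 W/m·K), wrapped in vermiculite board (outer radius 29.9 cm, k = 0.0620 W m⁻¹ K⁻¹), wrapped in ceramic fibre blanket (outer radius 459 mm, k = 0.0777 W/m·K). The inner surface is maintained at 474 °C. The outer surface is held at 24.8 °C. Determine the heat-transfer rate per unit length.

Q' = 173 W/m

Resistance network (inner→outer):
  R'_carbon steel = ln(0.153/0.140)/(2πk) = 0.08880/(2π·41.9) = 3.373×10^-4 m·K/W
  R'_vermiculite board = ln(0.299/0.153)/(2πk) = 0.6700/(2π·0.0620) = 1.720 m·K/W
  R'_ceramic fibre blanket = ln(0.459/0.299)/(2πk) = 0.4286/(2π·0.0777) = 0.8779 m·K/W
ΣR = 3.373×10^-4 + 1.720 + 0.8779 = 2.598 m·K/W
Q' = ΔT/ΣR = (474 °C − 24.8 °C)/2.598 = 173 W/m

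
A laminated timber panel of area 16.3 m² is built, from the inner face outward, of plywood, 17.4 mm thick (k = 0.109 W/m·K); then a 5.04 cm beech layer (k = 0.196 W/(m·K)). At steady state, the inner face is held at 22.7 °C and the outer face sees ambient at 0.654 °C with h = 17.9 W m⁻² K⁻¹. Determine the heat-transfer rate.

Q = 760 W

Resistance network (inner→outer):
  R_plywood = L/(kA) = 0.0174/(0.109·16.3) = 0.009793 K/W
  R_beech = L/(kA) = 0.0504/(0.196·16.3) = 0.01578 K/W
  R_conv,out = 1/(hA) = 1/(17.9·16.3) = 0.003427 K/W
ΣR = 0.009793 + 0.01578 + 0.003427 = 0.02900 K/W
Q = ΔT/ΣR = (22.7 °C − 0.654 °C)/0.02900 = 760 W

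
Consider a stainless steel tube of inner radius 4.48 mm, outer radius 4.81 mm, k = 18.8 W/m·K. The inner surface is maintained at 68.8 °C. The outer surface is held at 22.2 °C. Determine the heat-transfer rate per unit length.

Q' = 77.4 kW/m

Q' = 2πk·ΔT/ln(r₂/r₁) = 2π × 18.8 × 46.6 / ln(0.00481/0.00448) = 77400 W/m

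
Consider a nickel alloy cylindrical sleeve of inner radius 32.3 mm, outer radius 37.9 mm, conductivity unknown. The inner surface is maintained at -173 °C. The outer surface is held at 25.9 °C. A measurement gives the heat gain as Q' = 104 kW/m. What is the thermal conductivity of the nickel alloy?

ΣR = ΔT/Q' = |-173 − 25.9|/1.04×10^5 = 0.001913 m·K/W
ln(r₂/r₁)/(2πk) = 0.001913 ⇒ k = 0.1599/(2π·0.001913) = 13.3 W/m·K

k = 13.3 W/m·K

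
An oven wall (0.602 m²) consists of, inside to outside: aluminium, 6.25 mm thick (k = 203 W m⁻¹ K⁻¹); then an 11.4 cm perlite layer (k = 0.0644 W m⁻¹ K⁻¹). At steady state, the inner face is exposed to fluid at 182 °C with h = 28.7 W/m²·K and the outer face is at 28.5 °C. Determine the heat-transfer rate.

Q = 51.2 W

Resistance network (inner→outer):
  R_conv,in = 1/(hA) = 1/(28.7·0.602) = 0.05788 K/W
  R_aluminium = L/(kA) = 0.00625/(203·0.602) = 5.114×10^-5 K/W
  R_perlite = L/(kA) = 0.114/(0.0644·0.602) = 2.941 K/W
ΣR = 0.05788 + 5.114×10^-5 + 2.941 = 2.999 K/W
Q = ΔT/ΣR = (182 °C − 28.5 °C)/2.999 = 51.2 W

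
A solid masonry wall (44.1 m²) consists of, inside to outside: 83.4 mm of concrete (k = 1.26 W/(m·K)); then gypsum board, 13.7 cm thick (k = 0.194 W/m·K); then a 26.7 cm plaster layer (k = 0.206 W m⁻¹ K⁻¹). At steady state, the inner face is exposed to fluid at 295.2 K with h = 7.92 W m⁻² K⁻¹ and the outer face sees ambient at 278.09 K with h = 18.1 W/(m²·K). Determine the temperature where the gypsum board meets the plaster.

Series thermal resistances, inner to outer:
  R_conv,in = 1/(hA) = 1/(7.92·44.1) = 0.002863 K/W
  R_concrete = L/(kA) = 0.0834/(1.26·44.1) = 0.001501 K/W
  R_gypsum board = L/(kA) = 0.137/(0.194·44.1) = 0.01601 K/W
  R_plaster = L/(kA) = 0.267/(0.206·44.1) = 0.02939 K/W
  R_conv,out = 1/(hA) = 1/(18.1·44.1) = 0.001253 K/W
ΣR = 0.002863 + 0.001501 + 0.01601 + 0.02939 + 0.001253 = 0.05102 K/W
Q = ΔT/ΣR = (295.2 K − 278.09 K)/0.05102 = 335.4 W
From the inner boundary to the gypsum board/plaster interface, ΣR_partial = 0.02037 K/W.
T_interface = T_in − Q·ΣR_partial = 295.2 K − (335.4)(0.02037) = 288.4 K

T = 288.4 K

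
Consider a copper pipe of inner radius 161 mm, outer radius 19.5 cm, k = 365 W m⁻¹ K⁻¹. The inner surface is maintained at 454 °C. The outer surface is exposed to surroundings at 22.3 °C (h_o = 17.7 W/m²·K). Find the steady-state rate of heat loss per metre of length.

Resistance network (inner→outer):
  R'_copper = ln(0.195/0.161)/(2πk) = 0.1916/(2π·365) = 8.354×10^-5 m·K/W
  R'_conv,out = 1/(2πr h) = 1/(2π·0.195·17.7) = 0.04611 m·K/W
ΣR = 8.354×10^-5 + 0.04611 = 0.04619 m·K/W
Q' = ΔT/ΣR = (454 °C − 22.3 °C)/0.04619 = 9350 W/m

Q' = 9.35 kW/m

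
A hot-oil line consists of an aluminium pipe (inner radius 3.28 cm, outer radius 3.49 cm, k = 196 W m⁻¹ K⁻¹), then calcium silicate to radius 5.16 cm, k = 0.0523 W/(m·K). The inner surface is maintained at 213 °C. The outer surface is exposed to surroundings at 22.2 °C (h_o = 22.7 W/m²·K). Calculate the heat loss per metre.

Resistance network (inner→outer):
  R'_aluminium = ln(0.0349/0.0328)/(2πk) = 0.06206/(2π·196) = 5.039×10^-5 m·K/W
  R'_calcium silicate = ln(0.0516/0.0349)/(2πk) = 0.3910/(2π·0.0523) = 1.190 m·K/W
  R'_conv,out = 1/(2πr h) = 1/(2π·0.0516·22.7) = 0.1359 m·K/W
ΣR = 5.039×10^-5 + 1.190 + 0.1359 = 1.326 m·K/W
Q' = ΔT/ΣR = (213 °C − 22.2 °C)/1.326 = 144 W/m

Q' = 144 W/m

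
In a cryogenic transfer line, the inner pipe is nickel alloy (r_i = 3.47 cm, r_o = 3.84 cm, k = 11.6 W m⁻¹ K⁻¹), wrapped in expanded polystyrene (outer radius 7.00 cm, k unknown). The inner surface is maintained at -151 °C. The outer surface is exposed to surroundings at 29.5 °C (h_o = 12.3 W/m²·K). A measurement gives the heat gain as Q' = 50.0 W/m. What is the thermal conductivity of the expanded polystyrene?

ΣR = ΔT/Q' = |-151 − 29.5|/50.0 = 3.610 m·K/W
Known resistances:
  R'_nickel alloy = ln(0.0384/0.0347)/(2πk) = 0.1013/(2π·11.6) = 0.001390 m·K/W
  R'_conv,out = 1/(2πr h) = 1/(2π·0.0700·12.3) = 0.1848 m·K/W
R_expanded polystyrene = ΣR − ΣR_known = 3.610 − 0.1862 = 3.424 m·K/W
ln(r₂/r₁)/(2πk) = 3.424 ⇒ k = 0.6004/(2π·3.424) = 0.0279 W/m·K

k = 0.0279 W/m·K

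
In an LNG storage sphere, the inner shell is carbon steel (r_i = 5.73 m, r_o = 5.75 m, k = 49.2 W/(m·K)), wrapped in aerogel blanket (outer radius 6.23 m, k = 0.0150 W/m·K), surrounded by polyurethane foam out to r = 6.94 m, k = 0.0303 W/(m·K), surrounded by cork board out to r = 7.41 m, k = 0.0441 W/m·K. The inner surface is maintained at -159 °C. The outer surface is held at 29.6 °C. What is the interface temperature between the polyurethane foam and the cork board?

Resistance network (inner→outer):
  R_carbon steel = (1/5.73 − 1/5.75)/(4πk) = 6.070×10^-4/(4π·49.2) = 9.818×10^-7 K/W
  R_aerogel blanket = (1/5.75 − 1/6.23)/(4πk) = 0.01340/(4π·0.0150) = 0.07109 K/W
  R_polyurethane foam = (1/6.23 − 1/6.94)/(4πk) = 0.01642/(4π·0.0303) = 0.04313 K/W
  R_cork board = (1/6.94 − 1/7.41)/(4πk) = 0.009139/(4π·0.0441) = 0.01649 K/W
ΣR = 9.818×10^-7 + 0.07109 + 0.04313 + 0.01649 = 0.1307 K/W
Q = ΔT/ΣR = (-159 °C − 29.6 °C)/0.1307 = -1443 W
From the inner boundary to the polyurethane foam/cork board interface, ΣR_partial = 0.1142 K/W.
T_interface = T_in − Q·ΣR_partial = -159 °C − (-1443)(0.1142) = 5.8 °C

T = 5.8 °C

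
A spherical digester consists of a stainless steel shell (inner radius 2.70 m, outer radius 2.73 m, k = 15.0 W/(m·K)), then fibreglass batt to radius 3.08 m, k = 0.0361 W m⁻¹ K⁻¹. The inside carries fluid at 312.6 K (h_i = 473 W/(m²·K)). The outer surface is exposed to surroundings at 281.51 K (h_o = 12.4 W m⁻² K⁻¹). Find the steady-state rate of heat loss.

Resistance network (inner→outer):
  R_conv,in = 1/(4πr²h) = 1/(4π·2.70²·473) = 2.308×10^-5 K/W
  R_stainless steel = (1/2.70 − 1/2.73)/(4πk) = 0.004070/(4π·15.0) = 2.159×10^-5 K/W
  R_fibreglass batt = (1/2.73 − 1/3.08)/(4πk) = 0.04163/(4π·0.0361) = 0.09176 K/W
  R_conv,out = 1/(4πr²h) = 1/(4π·3.08²·12.4) = 6.765×10^-4 K/W
ΣR = 2.308×10^-5 + 2.159×10^-5 + 0.09176 + 6.765×10^-4 = 0.09248 K/W
Q = ΔT/ΣR = (312.6 K − 281.51 K)/0.09248 = 336 W

Q = 336 W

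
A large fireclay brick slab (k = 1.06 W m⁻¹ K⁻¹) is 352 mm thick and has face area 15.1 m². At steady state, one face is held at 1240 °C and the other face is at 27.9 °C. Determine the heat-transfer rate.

Q = kA·ΔT/L = 1.06 × 15.1 × |1240 °C − 27.9 °C| / 0.352 = 55100 W

Q = 55.1 kW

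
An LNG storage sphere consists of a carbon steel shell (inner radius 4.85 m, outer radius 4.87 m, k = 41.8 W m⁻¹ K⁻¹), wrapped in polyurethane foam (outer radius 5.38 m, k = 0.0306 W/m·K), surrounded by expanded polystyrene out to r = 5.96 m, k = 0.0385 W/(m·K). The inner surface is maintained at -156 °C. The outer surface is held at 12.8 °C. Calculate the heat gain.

Resistance network (inner→outer):
  R_carbon steel = (1/4.85 − 1/4.87)/(4πk) = 8.468×10^-4/(4π·41.8) = 1.612×10^-6 K/W
  R_polyurethane foam = (1/4.87 − 1/5.38)/(4πk) = 0.01947/(4π·0.0306) = 0.05062 K/W
  R_expanded polystyrene = (1/5.38 − 1/5.96)/(4πk) = 0.01809/(4π·0.0385) = 0.03739 K/W
ΣR = 1.612×10^-6 + 0.05062 + 0.03739 = 0.08801 K/W
Q = ΔT/ΣR = (-156 °C − 12.8 °C)/0.08801 = -1920 W
(Negative Q ⇒ heat flows inward; heat gain = 1920 W.)

Q = 1920 W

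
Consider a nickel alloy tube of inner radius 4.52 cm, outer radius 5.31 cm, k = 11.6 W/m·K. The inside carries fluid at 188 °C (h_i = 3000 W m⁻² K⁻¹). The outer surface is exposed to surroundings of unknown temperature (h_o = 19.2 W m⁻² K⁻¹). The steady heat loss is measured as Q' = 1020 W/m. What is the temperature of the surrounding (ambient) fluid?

Sum the resistances:
  R'_conv,in = 1/(2πr h) = 1/(2π·0.0452·3000) = 0.001174 m·K/W
  R'_nickel alloy = ln(0.0531/0.0452)/(2πk) = 0.1611/(2π·11.6) = 0.002210 m·K/W
  R'_conv,out = 1/(2πr h) = 1/(2π·0.0531·19.2) = 0.1561 m·K/W
ΣR = 0.1595 m·K/W
ΔT = Q'·ΣR = 1020 × 0.1595 = 162.7 K
Heat flows outward, so T_out = T_in − ΔT = 188 − 162.7 = 25.3 °C

T_out = 25.3 °C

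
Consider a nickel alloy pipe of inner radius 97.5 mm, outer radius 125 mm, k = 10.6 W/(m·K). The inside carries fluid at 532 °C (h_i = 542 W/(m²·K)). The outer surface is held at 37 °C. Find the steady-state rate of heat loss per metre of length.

Treat each layer as a resistance in series:
  R'_conv,in = 1/(2πr h) = 1/(2π·0.0975·542) = 0.003012 m·K/W
  R'_nickel alloy = ln(0.125/0.0975)/(2πk) = 0.2485/(2π·10.6) = 0.003731 m·K/W
ΣR = 0.003012 + 0.003731 = 0.006743 m·K/W
Q' = ΔT/ΣR = (532 °C − 37 °C)/0.006743 = 73400 W/m

Q' = 73.4 kW/m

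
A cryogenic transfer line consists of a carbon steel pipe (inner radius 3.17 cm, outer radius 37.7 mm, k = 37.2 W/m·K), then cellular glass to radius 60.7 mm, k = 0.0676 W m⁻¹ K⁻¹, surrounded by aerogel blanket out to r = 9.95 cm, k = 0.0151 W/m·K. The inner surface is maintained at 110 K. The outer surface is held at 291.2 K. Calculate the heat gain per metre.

Series thermal resistances, inner to outer:
  R'_carbon steel = ln(0.0377/0.0317)/(2πk) = 0.1733/(2π·37.2) = 7.416×10^-4 m·K/W
  R'_cellular glass = ln(0.0607/0.0377)/(2πk) = 0.4763/(2π·0.0676) = 1.121 m·K/W
  R'_aerogel blanket = ln(0.0995/0.0607)/(2πk) = 0.4942/(2π·0.0151) = 5.209 m·K/W
ΣR = 7.416×10^-4 + 1.121 + 5.209 = 6.331 m·K/W
Q' = ΔT/ΣR = (110 K − 291.2 K)/6.331 = -28.6 W/m
(Negative Q' ⇒ heat flows inward; heat gain = 28.6 W/m.)

Q' = 28.6 W/m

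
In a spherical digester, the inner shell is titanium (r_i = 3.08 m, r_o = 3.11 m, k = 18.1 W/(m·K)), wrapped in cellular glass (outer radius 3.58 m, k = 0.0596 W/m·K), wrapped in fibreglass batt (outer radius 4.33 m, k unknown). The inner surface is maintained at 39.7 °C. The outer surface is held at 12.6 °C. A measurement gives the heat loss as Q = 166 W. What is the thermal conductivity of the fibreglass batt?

k = 0.0360 W/m·K

ΣR = ΔT/Q = |39.7 − 12.6|/166 = 0.1633 K/W
Known resistances:
  R_titanium = (1/3.08 − 1/3.11)/(4πk) = 0.003132/(4π·18.1) = 1.377×10^-5 K/W
  R_cellular glass = (1/3.11 − 1/3.58)/(4πk) = 0.04221/(4π·0.0596) = 0.05636 K/W
R_fibreglass batt = ΣR − ΣR_known = 0.1633 − 0.05637 = 0.1069 K/W
(1/r₁−1/r₂)/(4πk) = 0.1069 ⇒ k = 0.04838/(4π·0.1069) = 0.0360 W/m·K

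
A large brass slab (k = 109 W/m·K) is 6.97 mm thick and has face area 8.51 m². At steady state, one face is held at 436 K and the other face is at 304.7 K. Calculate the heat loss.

Q = 17500 kW

Q = kA·ΔT/L = 109 × 8.51 × |436 K − 304.7 K| / 0.00697 = 1.75×10^7 W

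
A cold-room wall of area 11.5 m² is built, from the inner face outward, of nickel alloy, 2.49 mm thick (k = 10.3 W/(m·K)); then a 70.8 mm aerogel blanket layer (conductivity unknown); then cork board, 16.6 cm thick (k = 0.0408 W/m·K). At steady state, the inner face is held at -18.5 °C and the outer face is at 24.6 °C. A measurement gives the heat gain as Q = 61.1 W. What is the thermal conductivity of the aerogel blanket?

ΣR = ΔT/Q = |-18.5 − 24.6|/61.1 = 0.7054 K/W
Known resistances:
  R_nickel alloy = L/(kA) = 0.00249/(10.3·11.5) = 2.102×10^-5 K/W
  R_cork board = L/(kA) = 0.166/(0.0408·11.5) = 0.3538 K/W
R_aerogel blanket = ΣR − ΣR_known = 0.7054 − 0.3538 = 0.3516 K/W
L/(kA) = 0.3516 ⇒ k = 0.0708/(0.3516·11.5) = 0.0175 W/m·K

k = 0.0175 W/m·K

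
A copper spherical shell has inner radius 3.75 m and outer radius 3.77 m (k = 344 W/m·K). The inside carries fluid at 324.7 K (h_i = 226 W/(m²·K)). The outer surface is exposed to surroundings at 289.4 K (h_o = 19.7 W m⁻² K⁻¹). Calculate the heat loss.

Treat each layer as a resistance in series:
  R_conv,in = 1/(4πr²h) = 1/(4π·3.75²·226) = 2.504×10^-5 K/W
  R_copper = (1/3.75 − 1/3.77)/(4πk) = 0.001415/(4π·344) = 3.273×10^-7 K/W
  R_conv,out = 1/(4πr²h) = 1/(4π·3.77²·19.7) = 2.842×10^-4 K/W
ΣR = 2.504×10^-5 + 3.273×10^-7 + 2.842×10^-4 = 3.096×10^-4 K/W
Q = ΔT/ΣR = (324.7 K − 289.4 K)/3.096×10^-4 = 1.14×10^5 W

Q = 1.14×10^5 W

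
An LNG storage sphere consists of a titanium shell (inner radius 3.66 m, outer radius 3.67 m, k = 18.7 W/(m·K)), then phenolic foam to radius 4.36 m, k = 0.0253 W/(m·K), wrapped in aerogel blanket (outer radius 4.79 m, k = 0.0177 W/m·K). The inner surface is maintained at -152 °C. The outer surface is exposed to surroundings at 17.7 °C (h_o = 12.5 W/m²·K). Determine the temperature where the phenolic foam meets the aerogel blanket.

T = -51.3 °C

Series thermal resistances, inner to outer:
  R_titanium = (1/3.66 − 1/3.67)/(4πk) = 7.445×10^-4/(4π·18.7) = 3.168×10^-6 K/W
  R_phenolic foam = (1/3.67 − 1/4.36)/(4πk) = 0.04312/(4π·0.0253) = 0.1356 K/W
  R_aerogel blanket = (1/4.36 − 1/4.79)/(4πk) = 0.02059/(4π·0.0177) = 0.09257 K/W
  R_conv,out = 1/(4πr²h) = 1/(4π·4.79²·12.5) = 2.775×10^-4 K/W
ΣR = 3.168×10^-6 + 0.1356 + 0.09257 + 2.775×10^-4 = 0.2285 K/W
Q = ΔT/ΣR = (-152 °C − 17.7 °C)/0.2285 = -742.7 W
From the inner boundary to the phenolic foam/aerogel blanket interface, ΣR_partial = 0.1356 K/W.
T_interface = T_in − Q·ΣR_partial = -152 °C − (-742.7)(0.1356) = -51.3 °C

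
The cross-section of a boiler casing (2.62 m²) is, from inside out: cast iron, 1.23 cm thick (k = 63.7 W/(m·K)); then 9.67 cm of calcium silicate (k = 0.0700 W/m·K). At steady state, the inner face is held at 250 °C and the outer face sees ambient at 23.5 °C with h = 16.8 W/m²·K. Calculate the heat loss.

Q = 412 W

Treat each layer as a resistance in series:
  R_cast iron = L/(kA) = 0.0123/(63.7·2.62) = 7.370×10^-5 K/W
  R_calcium silicate = L/(kA) = 0.0967/(0.0700·2.62) = 0.5273 K/W
  R_conv,out = 1/(hA) = 1/(16.8·2.62) = 0.02272 K/W
ΣR = 7.370×10^-5 + 0.5273 + 0.02272 = 0.5501 K/W
Q = ΔT/ΣR = (250 °C − 23.5 °C)/0.5501 = 412 W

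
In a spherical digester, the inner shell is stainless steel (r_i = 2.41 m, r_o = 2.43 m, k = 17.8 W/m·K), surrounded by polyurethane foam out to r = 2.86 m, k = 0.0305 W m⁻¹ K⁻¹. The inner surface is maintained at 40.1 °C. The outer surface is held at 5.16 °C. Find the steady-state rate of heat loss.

Q = 216 W

Resistance network (inner→outer):
  R_stainless steel = (1/2.41 − 1/2.43)/(4πk) = 0.003415/(4π·17.8) = 1.527×10^-5 K/W
  R_polyurethane foam = (1/2.43 − 1/2.86)/(4πk) = 0.06187/(4π·0.0305) = 0.1614 K/W
ΣR = 1.527×10^-5 + 0.1614 = 0.1614 K/W
Q = ΔT/ΣR = (40.1 °C − 5.16 °C)/0.1614 = 216 W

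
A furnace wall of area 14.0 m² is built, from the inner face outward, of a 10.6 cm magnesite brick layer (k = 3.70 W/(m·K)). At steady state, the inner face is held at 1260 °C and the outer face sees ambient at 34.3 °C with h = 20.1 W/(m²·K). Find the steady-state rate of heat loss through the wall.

Treat each layer as a resistance in series:
  R_magnesite brick = L/(kA) = 0.106/(3.70·14.0) = 0.002046 K/W
  R_conv,out = 1/(hA) = 1/(20.1·14.0) = 0.003554 K/W
ΣR = 0.002046 + 0.003554 = 0.005600 K/W
Q = ΔT/ΣR = (1260 °C − 34.3 °C)/0.005600 = 2.19×10^5 W

Q = 2.19×10^5 W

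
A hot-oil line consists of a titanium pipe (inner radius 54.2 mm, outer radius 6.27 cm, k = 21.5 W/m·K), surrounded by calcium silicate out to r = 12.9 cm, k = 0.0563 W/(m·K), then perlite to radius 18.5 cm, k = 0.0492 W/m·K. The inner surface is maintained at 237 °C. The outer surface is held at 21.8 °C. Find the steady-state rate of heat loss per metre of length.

Q' = 67.1 W/m

Resistance network (inner→outer):
  R'_titanium = ln(0.0627/0.0542)/(2πk) = 0.1457/(2π·21.5) = 0.001078 m·K/W
  R'_calcium silicate = ln(0.129/0.0627)/(2πk) = 0.7215/(2π·0.0563) = 2.039 m·K/W
  R'_perlite = ln(0.185/0.129)/(2πk) = 0.3605/(2π·0.0492) = 1.166 m·K/W
ΣR = 0.001078 + 2.039 + 1.166 = 3.206 m·K/W
Q' = ΔT/ΣR = (237 °C − 21.8 °C)/3.206 = 67.1 W/m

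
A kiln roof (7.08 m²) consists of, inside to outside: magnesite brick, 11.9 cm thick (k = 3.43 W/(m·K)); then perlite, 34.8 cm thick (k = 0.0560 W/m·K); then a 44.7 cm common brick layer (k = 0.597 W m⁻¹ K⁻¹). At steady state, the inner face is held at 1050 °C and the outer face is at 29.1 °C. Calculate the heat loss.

Q = 1030 W

Treat each layer as a resistance in series:
  R_magnesite brick = L/(kA) = 0.119/(3.43·7.08) = 0.004900 K/W
  R_perlite = L/(kA) = 0.348/(0.0560·7.08) = 0.8777 K/W
  R_common brick = L/(kA) = 0.447/(0.597·7.08) = 0.1058 K/W
ΣR = 0.004900 + 0.8777 + 0.1058 = 0.9884 K/W
Q = ΔT/ΣR = (1050 °C − 29.1 °C)/0.9884 = 1030 W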